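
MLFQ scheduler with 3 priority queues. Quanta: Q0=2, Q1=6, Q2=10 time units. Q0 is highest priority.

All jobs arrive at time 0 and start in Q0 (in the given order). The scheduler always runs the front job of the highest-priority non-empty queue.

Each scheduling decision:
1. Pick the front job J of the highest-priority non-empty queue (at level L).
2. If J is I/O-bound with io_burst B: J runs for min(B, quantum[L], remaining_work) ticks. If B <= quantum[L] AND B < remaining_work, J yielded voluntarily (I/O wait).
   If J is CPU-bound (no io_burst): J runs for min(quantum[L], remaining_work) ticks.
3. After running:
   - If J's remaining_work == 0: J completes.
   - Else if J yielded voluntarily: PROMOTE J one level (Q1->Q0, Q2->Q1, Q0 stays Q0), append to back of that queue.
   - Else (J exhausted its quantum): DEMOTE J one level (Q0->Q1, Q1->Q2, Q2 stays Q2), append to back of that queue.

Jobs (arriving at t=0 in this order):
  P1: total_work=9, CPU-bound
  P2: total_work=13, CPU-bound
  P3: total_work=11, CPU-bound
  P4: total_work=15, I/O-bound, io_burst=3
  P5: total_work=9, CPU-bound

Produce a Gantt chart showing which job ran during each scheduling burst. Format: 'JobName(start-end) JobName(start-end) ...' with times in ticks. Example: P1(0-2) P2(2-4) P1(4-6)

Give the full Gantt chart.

Answer: P1(0-2) P2(2-4) P3(4-6) P4(6-8) P5(8-10) P1(10-16) P2(16-22) P3(22-28) P4(28-31) P4(31-33) P5(33-39) P4(39-42) P4(42-44) P4(44-47) P1(47-48) P2(48-53) P3(53-56) P5(56-57)

Derivation:
t=0-2: P1@Q0 runs 2, rem=7, quantum used, demote→Q1. Q0=[P2,P3,P4,P5] Q1=[P1] Q2=[]
t=2-4: P2@Q0 runs 2, rem=11, quantum used, demote→Q1. Q0=[P3,P4,P5] Q1=[P1,P2] Q2=[]
t=4-6: P3@Q0 runs 2, rem=9, quantum used, demote→Q1. Q0=[P4,P5] Q1=[P1,P2,P3] Q2=[]
t=6-8: P4@Q0 runs 2, rem=13, quantum used, demote→Q1. Q0=[P5] Q1=[P1,P2,P3,P4] Q2=[]
t=8-10: P5@Q0 runs 2, rem=7, quantum used, demote→Q1. Q0=[] Q1=[P1,P2,P3,P4,P5] Q2=[]
t=10-16: P1@Q1 runs 6, rem=1, quantum used, demote→Q2. Q0=[] Q1=[P2,P3,P4,P5] Q2=[P1]
t=16-22: P2@Q1 runs 6, rem=5, quantum used, demote→Q2. Q0=[] Q1=[P3,P4,P5] Q2=[P1,P2]
t=22-28: P3@Q1 runs 6, rem=3, quantum used, demote→Q2. Q0=[] Q1=[P4,P5] Q2=[P1,P2,P3]
t=28-31: P4@Q1 runs 3, rem=10, I/O yield, promote→Q0. Q0=[P4] Q1=[P5] Q2=[P1,P2,P3]
t=31-33: P4@Q0 runs 2, rem=8, quantum used, demote→Q1. Q0=[] Q1=[P5,P4] Q2=[P1,P2,P3]
t=33-39: P5@Q1 runs 6, rem=1, quantum used, demote→Q2. Q0=[] Q1=[P4] Q2=[P1,P2,P3,P5]
t=39-42: P4@Q1 runs 3, rem=5, I/O yield, promote→Q0. Q0=[P4] Q1=[] Q2=[P1,P2,P3,P5]
t=42-44: P4@Q0 runs 2, rem=3, quantum used, demote→Q1. Q0=[] Q1=[P4] Q2=[P1,P2,P3,P5]
t=44-47: P4@Q1 runs 3, rem=0, completes. Q0=[] Q1=[] Q2=[P1,P2,P3,P5]
t=47-48: P1@Q2 runs 1, rem=0, completes. Q0=[] Q1=[] Q2=[P2,P3,P5]
t=48-53: P2@Q2 runs 5, rem=0, completes. Q0=[] Q1=[] Q2=[P3,P5]
t=53-56: P3@Q2 runs 3, rem=0, completes. Q0=[] Q1=[] Q2=[P5]
t=56-57: P5@Q2 runs 1, rem=0, completes. Q0=[] Q1=[] Q2=[]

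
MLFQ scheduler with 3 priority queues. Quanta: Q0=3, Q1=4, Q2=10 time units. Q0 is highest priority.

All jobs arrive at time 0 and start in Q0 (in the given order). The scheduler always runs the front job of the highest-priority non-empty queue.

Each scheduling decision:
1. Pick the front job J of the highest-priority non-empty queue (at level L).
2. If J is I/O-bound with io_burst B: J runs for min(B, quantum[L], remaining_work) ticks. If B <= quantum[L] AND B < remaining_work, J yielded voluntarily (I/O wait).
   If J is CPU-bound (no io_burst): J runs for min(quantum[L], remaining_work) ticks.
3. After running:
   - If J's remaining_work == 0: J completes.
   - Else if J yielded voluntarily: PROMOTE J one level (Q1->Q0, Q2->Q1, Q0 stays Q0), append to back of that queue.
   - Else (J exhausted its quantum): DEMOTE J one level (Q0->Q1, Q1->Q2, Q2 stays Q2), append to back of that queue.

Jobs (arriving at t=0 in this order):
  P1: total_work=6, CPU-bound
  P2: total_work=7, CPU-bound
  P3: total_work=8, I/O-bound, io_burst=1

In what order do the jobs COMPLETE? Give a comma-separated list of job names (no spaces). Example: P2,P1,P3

t=0-3: P1@Q0 runs 3, rem=3, quantum used, demote→Q1. Q0=[P2,P3] Q1=[P1] Q2=[]
t=3-6: P2@Q0 runs 3, rem=4, quantum used, demote→Q1. Q0=[P3] Q1=[P1,P2] Q2=[]
t=6-7: P3@Q0 runs 1, rem=7, I/O yield, promote→Q0. Q0=[P3] Q1=[P1,P2] Q2=[]
t=7-8: P3@Q0 runs 1, rem=6, I/O yield, promote→Q0. Q0=[P3] Q1=[P1,P2] Q2=[]
t=8-9: P3@Q0 runs 1, rem=5, I/O yield, promote→Q0. Q0=[P3] Q1=[P1,P2] Q2=[]
t=9-10: P3@Q0 runs 1, rem=4, I/O yield, promote→Q0. Q0=[P3] Q1=[P1,P2] Q2=[]
t=10-11: P3@Q0 runs 1, rem=3, I/O yield, promote→Q0. Q0=[P3] Q1=[P1,P2] Q2=[]
t=11-12: P3@Q0 runs 1, rem=2, I/O yield, promote→Q0. Q0=[P3] Q1=[P1,P2] Q2=[]
t=12-13: P3@Q0 runs 1, rem=1, I/O yield, promote→Q0. Q0=[P3] Q1=[P1,P2] Q2=[]
t=13-14: P3@Q0 runs 1, rem=0, completes. Q0=[] Q1=[P1,P2] Q2=[]
t=14-17: P1@Q1 runs 3, rem=0, completes. Q0=[] Q1=[P2] Q2=[]
t=17-21: P2@Q1 runs 4, rem=0, completes. Q0=[] Q1=[] Q2=[]

Answer: P3,P1,P2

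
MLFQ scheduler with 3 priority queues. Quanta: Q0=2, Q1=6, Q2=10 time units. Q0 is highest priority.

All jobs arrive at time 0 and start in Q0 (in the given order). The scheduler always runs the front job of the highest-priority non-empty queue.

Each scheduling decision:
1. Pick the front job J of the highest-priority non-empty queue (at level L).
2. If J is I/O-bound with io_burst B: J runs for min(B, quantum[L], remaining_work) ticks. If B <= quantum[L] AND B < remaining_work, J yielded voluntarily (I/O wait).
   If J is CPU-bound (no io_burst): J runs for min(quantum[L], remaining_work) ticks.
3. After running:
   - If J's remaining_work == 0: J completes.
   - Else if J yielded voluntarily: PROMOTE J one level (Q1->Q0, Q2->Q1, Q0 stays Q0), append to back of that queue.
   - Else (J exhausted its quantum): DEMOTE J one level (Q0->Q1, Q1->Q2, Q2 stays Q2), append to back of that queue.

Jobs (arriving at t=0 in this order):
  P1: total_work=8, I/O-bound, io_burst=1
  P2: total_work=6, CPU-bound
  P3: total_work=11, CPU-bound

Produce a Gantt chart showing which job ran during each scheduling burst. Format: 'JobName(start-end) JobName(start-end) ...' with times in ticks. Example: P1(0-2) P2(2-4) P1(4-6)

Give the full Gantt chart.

t=0-1: P1@Q0 runs 1, rem=7, I/O yield, promote→Q0. Q0=[P2,P3,P1] Q1=[] Q2=[]
t=1-3: P2@Q0 runs 2, rem=4, quantum used, demote→Q1. Q0=[P3,P1] Q1=[P2] Q2=[]
t=3-5: P3@Q0 runs 2, rem=9, quantum used, demote→Q1. Q0=[P1] Q1=[P2,P3] Q2=[]
t=5-6: P1@Q0 runs 1, rem=6, I/O yield, promote→Q0. Q0=[P1] Q1=[P2,P3] Q2=[]
t=6-7: P1@Q0 runs 1, rem=5, I/O yield, promote→Q0. Q0=[P1] Q1=[P2,P3] Q2=[]
t=7-8: P1@Q0 runs 1, rem=4, I/O yield, promote→Q0. Q0=[P1] Q1=[P2,P3] Q2=[]
t=8-9: P1@Q0 runs 1, rem=3, I/O yield, promote→Q0. Q0=[P1] Q1=[P2,P3] Q2=[]
t=9-10: P1@Q0 runs 1, rem=2, I/O yield, promote→Q0. Q0=[P1] Q1=[P2,P3] Q2=[]
t=10-11: P1@Q0 runs 1, rem=1, I/O yield, promote→Q0. Q0=[P1] Q1=[P2,P3] Q2=[]
t=11-12: P1@Q0 runs 1, rem=0, completes. Q0=[] Q1=[P2,P3] Q2=[]
t=12-16: P2@Q1 runs 4, rem=0, completes. Q0=[] Q1=[P3] Q2=[]
t=16-22: P3@Q1 runs 6, rem=3, quantum used, demote→Q2. Q0=[] Q1=[] Q2=[P3]
t=22-25: P3@Q2 runs 3, rem=0, completes. Q0=[] Q1=[] Q2=[]

Answer: P1(0-1) P2(1-3) P3(3-5) P1(5-6) P1(6-7) P1(7-8) P1(8-9) P1(9-10) P1(10-11) P1(11-12) P2(12-16) P3(16-22) P3(22-25)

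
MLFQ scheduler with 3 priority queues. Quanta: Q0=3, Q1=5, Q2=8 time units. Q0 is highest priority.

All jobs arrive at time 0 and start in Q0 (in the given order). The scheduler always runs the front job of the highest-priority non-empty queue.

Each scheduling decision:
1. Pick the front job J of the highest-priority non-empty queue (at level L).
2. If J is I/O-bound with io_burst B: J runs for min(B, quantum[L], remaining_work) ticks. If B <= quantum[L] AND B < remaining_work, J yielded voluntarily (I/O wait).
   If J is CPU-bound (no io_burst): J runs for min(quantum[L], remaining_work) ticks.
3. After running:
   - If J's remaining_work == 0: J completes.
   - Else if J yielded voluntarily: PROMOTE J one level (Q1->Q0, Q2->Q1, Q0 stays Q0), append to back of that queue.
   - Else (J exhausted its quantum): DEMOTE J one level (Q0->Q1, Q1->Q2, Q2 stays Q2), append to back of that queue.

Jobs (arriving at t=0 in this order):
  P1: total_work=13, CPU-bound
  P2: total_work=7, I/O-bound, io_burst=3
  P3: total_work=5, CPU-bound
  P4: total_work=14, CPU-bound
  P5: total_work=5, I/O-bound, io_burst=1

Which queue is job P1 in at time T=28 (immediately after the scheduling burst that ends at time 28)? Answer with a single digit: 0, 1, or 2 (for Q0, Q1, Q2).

Answer: 2

Derivation:
t=0-3: P1@Q0 runs 3, rem=10, quantum used, demote→Q1. Q0=[P2,P3,P4,P5] Q1=[P1] Q2=[]
t=3-6: P2@Q0 runs 3, rem=4, I/O yield, promote→Q0. Q0=[P3,P4,P5,P2] Q1=[P1] Q2=[]
t=6-9: P3@Q0 runs 3, rem=2, quantum used, demote→Q1. Q0=[P4,P5,P2] Q1=[P1,P3] Q2=[]
t=9-12: P4@Q0 runs 3, rem=11, quantum used, demote→Q1. Q0=[P5,P2] Q1=[P1,P3,P4] Q2=[]
t=12-13: P5@Q0 runs 1, rem=4, I/O yield, promote→Q0. Q0=[P2,P5] Q1=[P1,P3,P4] Q2=[]
t=13-16: P2@Q0 runs 3, rem=1, I/O yield, promote→Q0. Q0=[P5,P2] Q1=[P1,P3,P4] Q2=[]
t=16-17: P5@Q0 runs 1, rem=3, I/O yield, promote→Q0. Q0=[P2,P5] Q1=[P1,P3,P4] Q2=[]
t=17-18: P2@Q0 runs 1, rem=0, completes. Q0=[P5] Q1=[P1,P3,P4] Q2=[]
t=18-19: P5@Q0 runs 1, rem=2, I/O yield, promote→Q0. Q0=[P5] Q1=[P1,P3,P4] Q2=[]
t=19-20: P5@Q0 runs 1, rem=1, I/O yield, promote→Q0. Q0=[P5] Q1=[P1,P3,P4] Q2=[]
t=20-21: P5@Q0 runs 1, rem=0, completes. Q0=[] Q1=[P1,P3,P4] Q2=[]
t=21-26: P1@Q1 runs 5, rem=5, quantum used, demote→Q2. Q0=[] Q1=[P3,P4] Q2=[P1]
t=26-28: P3@Q1 runs 2, rem=0, completes. Q0=[] Q1=[P4] Q2=[P1]
t=28-33: P4@Q1 runs 5, rem=6, quantum used, demote→Q2. Q0=[] Q1=[] Q2=[P1,P4]
t=33-38: P1@Q2 runs 5, rem=0, completes. Q0=[] Q1=[] Q2=[P4]
t=38-44: P4@Q2 runs 6, rem=0, completes. Q0=[] Q1=[] Q2=[]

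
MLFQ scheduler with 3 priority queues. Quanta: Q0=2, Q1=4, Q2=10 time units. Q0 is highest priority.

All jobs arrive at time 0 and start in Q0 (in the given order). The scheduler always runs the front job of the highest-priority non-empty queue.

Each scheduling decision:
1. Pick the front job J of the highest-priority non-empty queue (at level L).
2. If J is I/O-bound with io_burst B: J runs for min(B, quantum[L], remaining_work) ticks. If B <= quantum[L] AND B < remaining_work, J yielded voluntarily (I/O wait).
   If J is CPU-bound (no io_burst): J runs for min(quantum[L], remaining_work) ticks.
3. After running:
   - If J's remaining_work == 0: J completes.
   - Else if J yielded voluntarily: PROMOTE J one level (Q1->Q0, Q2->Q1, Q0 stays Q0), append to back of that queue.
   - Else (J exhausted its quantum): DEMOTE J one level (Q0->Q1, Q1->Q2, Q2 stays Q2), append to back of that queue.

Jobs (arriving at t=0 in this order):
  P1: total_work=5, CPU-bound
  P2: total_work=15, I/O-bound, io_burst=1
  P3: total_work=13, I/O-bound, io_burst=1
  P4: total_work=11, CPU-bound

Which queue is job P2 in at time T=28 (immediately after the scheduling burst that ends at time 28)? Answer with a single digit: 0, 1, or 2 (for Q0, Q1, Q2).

t=0-2: P1@Q0 runs 2, rem=3, quantum used, demote→Q1. Q0=[P2,P3,P4] Q1=[P1] Q2=[]
t=2-3: P2@Q0 runs 1, rem=14, I/O yield, promote→Q0. Q0=[P3,P4,P2] Q1=[P1] Q2=[]
t=3-4: P3@Q0 runs 1, rem=12, I/O yield, promote→Q0. Q0=[P4,P2,P3] Q1=[P1] Q2=[]
t=4-6: P4@Q0 runs 2, rem=9, quantum used, demote→Q1. Q0=[P2,P3] Q1=[P1,P4] Q2=[]
t=6-7: P2@Q0 runs 1, rem=13, I/O yield, promote→Q0. Q0=[P3,P2] Q1=[P1,P4] Q2=[]
t=7-8: P3@Q0 runs 1, rem=11, I/O yield, promote→Q0. Q0=[P2,P3] Q1=[P1,P4] Q2=[]
t=8-9: P2@Q0 runs 1, rem=12, I/O yield, promote→Q0. Q0=[P3,P2] Q1=[P1,P4] Q2=[]
t=9-10: P3@Q0 runs 1, rem=10, I/O yield, promote→Q0. Q0=[P2,P3] Q1=[P1,P4] Q2=[]
t=10-11: P2@Q0 runs 1, rem=11, I/O yield, promote→Q0. Q0=[P3,P2] Q1=[P1,P4] Q2=[]
t=11-12: P3@Q0 runs 1, rem=9, I/O yield, promote→Q0. Q0=[P2,P3] Q1=[P1,P4] Q2=[]
t=12-13: P2@Q0 runs 1, rem=10, I/O yield, promote→Q0. Q0=[P3,P2] Q1=[P1,P4] Q2=[]
t=13-14: P3@Q0 runs 1, rem=8, I/O yield, promote→Q0. Q0=[P2,P3] Q1=[P1,P4] Q2=[]
t=14-15: P2@Q0 runs 1, rem=9, I/O yield, promote→Q0. Q0=[P3,P2] Q1=[P1,P4] Q2=[]
t=15-16: P3@Q0 runs 1, rem=7, I/O yield, promote→Q0. Q0=[P2,P3] Q1=[P1,P4] Q2=[]
t=16-17: P2@Q0 runs 1, rem=8, I/O yield, promote→Q0. Q0=[P3,P2] Q1=[P1,P4] Q2=[]
t=17-18: P3@Q0 runs 1, rem=6, I/O yield, promote→Q0. Q0=[P2,P3] Q1=[P1,P4] Q2=[]
t=18-19: P2@Q0 runs 1, rem=7, I/O yield, promote→Q0. Q0=[P3,P2] Q1=[P1,P4] Q2=[]
t=19-20: P3@Q0 runs 1, rem=5, I/O yield, promote→Q0. Q0=[P2,P3] Q1=[P1,P4] Q2=[]
t=20-21: P2@Q0 runs 1, rem=6, I/O yield, promote→Q0. Q0=[P3,P2] Q1=[P1,P4] Q2=[]
t=21-22: P3@Q0 runs 1, rem=4, I/O yield, promote→Q0. Q0=[P2,P3] Q1=[P1,P4] Q2=[]
t=22-23: P2@Q0 runs 1, rem=5, I/O yield, promote→Q0. Q0=[P3,P2] Q1=[P1,P4] Q2=[]
t=23-24: P3@Q0 runs 1, rem=3, I/O yield, promote→Q0. Q0=[P2,P3] Q1=[P1,P4] Q2=[]
t=24-25: P2@Q0 runs 1, rem=4, I/O yield, promote→Q0. Q0=[P3,P2] Q1=[P1,P4] Q2=[]
t=25-26: P3@Q0 runs 1, rem=2, I/O yield, promote→Q0. Q0=[P2,P3] Q1=[P1,P4] Q2=[]
t=26-27: P2@Q0 runs 1, rem=3, I/O yield, promote→Q0. Q0=[P3,P2] Q1=[P1,P4] Q2=[]
t=27-28: P3@Q0 runs 1, rem=1, I/O yield, promote→Q0. Q0=[P2,P3] Q1=[P1,P4] Q2=[]
t=28-29: P2@Q0 runs 1, rem=2, I/O yield, promote→Q0. Q0=[P3,P2] Q1=[P1,P4] Q2=[]
t=29-30: P3@Q0 runs 1, rem=0, completes. Q0=[P2] Q1=[P1,P4] Q2=[]
t=30-31: P2@Q0 runs 1, rem=1, I/O yield, promote→Q0. Q0=[P2] Q1=[P1,P4] Q2=[]
t=31-32: P2@Q0 runs 1, rem=0, completes. Q0=[] Q1=[P1,P4] Q2=[]
t=32-35: P1@Q1 runs 3, rem=0, completes. Q0=[] Q1=[P4] Q2=[]
t=35-39: P4@Q1 runs 4, rem=5, quantum used, demote→Q2. Q0=[] Q1=[] Q2=[P4]
t=39-44: P4@Q2 runs 5, rem=0, completes. Q0=[] Q1=[] Q2=[]

Answer: 0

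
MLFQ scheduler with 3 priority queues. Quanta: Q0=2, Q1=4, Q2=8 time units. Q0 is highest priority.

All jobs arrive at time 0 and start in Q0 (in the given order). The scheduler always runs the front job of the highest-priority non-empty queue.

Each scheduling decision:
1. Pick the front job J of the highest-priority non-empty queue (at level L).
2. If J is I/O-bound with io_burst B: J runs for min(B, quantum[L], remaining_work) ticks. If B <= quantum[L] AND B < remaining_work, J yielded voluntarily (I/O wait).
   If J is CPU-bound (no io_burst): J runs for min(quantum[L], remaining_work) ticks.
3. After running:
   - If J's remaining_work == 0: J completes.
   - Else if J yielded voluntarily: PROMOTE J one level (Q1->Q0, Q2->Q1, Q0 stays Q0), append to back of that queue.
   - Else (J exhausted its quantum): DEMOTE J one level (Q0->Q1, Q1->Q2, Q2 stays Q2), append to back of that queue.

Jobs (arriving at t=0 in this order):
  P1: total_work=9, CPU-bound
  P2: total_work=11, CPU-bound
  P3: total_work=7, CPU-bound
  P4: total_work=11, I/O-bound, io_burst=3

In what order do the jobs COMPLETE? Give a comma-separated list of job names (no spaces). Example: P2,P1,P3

t=0-2: P1@Q0 runs 2, rem=7, quantum used, demote→Q1. Q0=[P2,P3,P4] Q1=[P1] Q2=[]
t=2-4: P2@Q0 runs 2, rem=9, quantum used, demote→Q1. Q0=[P3,P4] Q1=[P1,P2] Q2=[]
t=4-6: P3@Q0 runs 2, rem=5, quantum used, demote→Q1. Q0=[P4] Q1=[P1,P2,P3] Q2=[]
t=6-8: P4@Q0 runs 2, rem=9, quantum used, demote→Q1. Q0=[] Q1=[P1,P2,P3,P4] Q2=[]
t=8-12: P1@Q1 runs 4, rem=3, quantum used, demote→Q2. Q0=[] Q1=[P2,P3,P4] Q2=[P1]
t=12-16: P2@Q1 runs 4, rem=5, quantum used, demote→Q2. Q0=[] Q1=[P3,P4] Q2=[P1,P2]
t=16-20: P3@Q1 runs 4, rem=1, quantum used, demote→Q2. Q0=[] Q1=[P4] Q2=[P1,P2,P3]
t=20-23: P4@Q1 runs 3, rem=6, I/O yield, promote→Q0. Q0=[P4] Q1=[] Q2=[P1,P2,P3]
t=23-25: P4@Q0 runs 2, rem=4, quantum used, demote→Q1. Q0=[] Q1=[P4] Q2=[P1,P2,P3]
t=25-28: P4@Q1 runs 3, rem=1, I/O yield, promote→Q0. Q0=[P4] Q1=[] Q2=[P1,P2,P3]
t=28-29: P4@Q0 runs 1, rem=0, completes. Q0=[] Q1=[] Q2=[P1,P2,P3]
t=29-32: P1@Q2 runs 3, rem=0, completes. Q0=[] Q1=[] Q2=[P2,P3]
t=32-37: P2@Q2 runs 5, rem=0, completes. Q0=[] Q1=[] Q2=[P3]
t=37-38: P3@Q2 runs 1, rem=0, completes. Q0=[] Q1=[] Q2=[]

Answer: P4,P1,P2,P3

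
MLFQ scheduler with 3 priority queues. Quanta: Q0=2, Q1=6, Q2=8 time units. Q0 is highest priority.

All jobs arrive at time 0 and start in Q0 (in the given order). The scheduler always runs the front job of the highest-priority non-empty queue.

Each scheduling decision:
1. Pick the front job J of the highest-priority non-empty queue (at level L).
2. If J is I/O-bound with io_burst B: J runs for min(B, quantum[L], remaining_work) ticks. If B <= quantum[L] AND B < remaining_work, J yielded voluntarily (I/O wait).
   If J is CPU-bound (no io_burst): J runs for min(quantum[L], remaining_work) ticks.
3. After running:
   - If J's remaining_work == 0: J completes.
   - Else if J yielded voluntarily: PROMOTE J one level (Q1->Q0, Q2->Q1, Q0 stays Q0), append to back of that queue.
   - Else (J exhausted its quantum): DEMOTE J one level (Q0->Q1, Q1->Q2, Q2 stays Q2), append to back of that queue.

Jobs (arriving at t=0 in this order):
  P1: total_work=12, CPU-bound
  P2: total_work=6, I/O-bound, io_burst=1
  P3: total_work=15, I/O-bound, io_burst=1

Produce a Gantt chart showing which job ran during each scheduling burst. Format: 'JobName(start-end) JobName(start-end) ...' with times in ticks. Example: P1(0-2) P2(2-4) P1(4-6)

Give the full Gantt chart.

Answer: P1(0-2) P2(2-3) P3(3-4) P2(4-5) P3(5-6) P2(6-7) P3(7-8) P2(8-9) P3(9-10) P2(10-11) P3(11-12) P2(12-13) P3(13-14) P3(14-15) P3(15-16) P3(16-17) P3(17-18) P3(18-19) P3(19-20) P3(20-21) P3(21-22) P3(22-23) P1(23-29) P1(29-33)

Derivation:
t=0-2: P1@Q0 runs 2, rem=10, quantum used, demote→Q1. Q0=[P2,P3] Q1=[P1] Q2=[]
t=2-3: P2@Q0 runs 1, rem=5, I/O yield, promote→Q0. Q0=[P3,P2] Q1=[P1] Q2=[]
t=3-4: P3@Q0 runs 1, rem=14, I/O yield, promote→Q0. Q0=[P2,P3] Q1=[P1] Q2=[]
t=4-5: P2@Q0 runs 1, rem=4, I/O yield, promote→Q0. Q0=[P3,P2] Q1=[P1] Q2=[]
t=5-6: P3@Q0 runs 1, rem=13, I/O yield, promote→Q0. Q0=[P2,P3] Q1=[P1] Q2=[]
t=6-7: P2@Q0 runs 1, rem=3, I/O yield, promote→Q0. Q0=[P3,P2] Q1=[P1] Q2=[]
t=7-8: P3@Q0 runs 1, rem=12, I/O yield, promote→Q0. Q0=[P2,P3] Q1=[P1] Q2=[]
t=8-9: P2@Q0 runs 1, rem=2, I/O yield, promote→Q0. Q0=[P3,P2] Q1=[P1] Q2=[]
t=9-10: P3@Q0 runs 1, rem=11, I/O yield, promote→Q0. Q0=[P2,P3] Q1=[P1] Q2=[]
t=10-11: P2@Q0 runs 1, rem=1, I/O yield, promote→Q0. Q0=[P3,P2] Q1=[P1] Q2=[]
t=11-12: P3@Q0 runs 1, rem=10, I/O yield, promote→Q0. Q0=[P2,P3] Q1=[P1] Q2=[]
t=12-13: P2@Q0 runs 1, rem=0, completes. Q0=[P3] Q1=[P1] Q2=[]
t=13-14: P3@Q0 runs 1, rem=9, I/O yield, promote→Q0. Q0=[P3] Q1=[P1] Q2=[]
t=14-15: P3@Q0 runs 1, rem=8, I/O yield, promote→Q0. Q0=[P3] Q1=[P1] Q2=[]
t=15-16: P3@Q0 runs 1, rem=7, I/O yield, promote→Q0. Q0=[P3] Q1=[P1] Q2=[]
t=16-17: P3@Q0 runs 1, rem=6, I/O yield, promote→Q0. Q0=[P3] Q1=[P1] Q2=[]
t=17-18: P3@Q0 runs 1, rem=5, I/O yield, promote→Q0. Q0=[P3] Q1=[P1] Q2=[]
t=18-19: P3@Q0 runs 1, rem=4, I/O yield, promote→Q0. Q0=[P3] Q1=[P1] Q2=[]
t=19-20: P3@Q0 runs 1, rem=3, I/O yield, promote→Q0. Q0=[P3] Q1=[P1] Q2=[]
t=20-21: P3@Q0 runs 1, rem=2, I/O yield, promote→Q0. Q0=[P3] Q1=[P1] Q2=[]
t=21-22: P3@Q0 runs 1, rem=1, I/O yield, promote→Q0. Q0=[P3] Q1=[P1] Q2=[]
t=22-23: P3@Q0 runs 1, rem=0, completes. Q0=[] Q1=[P1] Q2=[]
t=23-29: P1@Q1 runs 6, rem=4, quantum used, demote→Q2. Q0=[] Q1=[] Q2=[P1]
t=29-33: P1@Q2 runs 4, rem=0, completes. Q0=[] Q1=[] Q2=[]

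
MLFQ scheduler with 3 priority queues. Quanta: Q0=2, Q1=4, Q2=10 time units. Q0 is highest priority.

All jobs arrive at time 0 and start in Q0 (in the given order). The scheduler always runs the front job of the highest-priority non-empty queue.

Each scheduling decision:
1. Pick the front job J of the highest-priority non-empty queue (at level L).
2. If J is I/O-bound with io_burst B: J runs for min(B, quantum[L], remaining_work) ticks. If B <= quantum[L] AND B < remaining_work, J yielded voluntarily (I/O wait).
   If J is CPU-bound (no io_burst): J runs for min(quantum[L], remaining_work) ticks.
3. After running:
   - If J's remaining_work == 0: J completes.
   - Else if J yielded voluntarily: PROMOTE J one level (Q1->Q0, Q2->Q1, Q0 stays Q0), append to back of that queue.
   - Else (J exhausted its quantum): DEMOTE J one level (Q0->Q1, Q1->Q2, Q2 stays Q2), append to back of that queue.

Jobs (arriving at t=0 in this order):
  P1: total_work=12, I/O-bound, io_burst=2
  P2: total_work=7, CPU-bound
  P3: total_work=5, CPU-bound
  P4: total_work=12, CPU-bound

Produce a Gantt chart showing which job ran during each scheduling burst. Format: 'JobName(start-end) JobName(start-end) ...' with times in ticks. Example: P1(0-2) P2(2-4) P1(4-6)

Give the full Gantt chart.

t=0-2: P1@Q0 runs 2, rem=10, I/O yield, promote→Q0. Q0=[P2,P3,P4,P1] Q1=[] Q2=[]
t=2-4: P2@Q0 runs 2, rem=5, quantum used, demote→Q1. Q0=[P3,P4,P1] Q1=[P2] Q2=[]
t=4-6: P3@Q0 runs 2, rem=3, quantum used, demote→Q1. Q0=[P4,P1] Q1=[P2,P3] Q2=[]
t=6-8: P4@Q0 runs 2, rem=10, quantum used, demote→Q1. Q0=[P1] Q1=[P2,P3,P4] Q2=[]
t=8-10: P1@Q0 runs 2, rem=8, I/O yield, promote→Q0. Q0=[P1] Q1=[P2,P3,P4] Q2=[]
t=10-12: P1@Q0 runs 2, rem=6, I/O yield, promote→Q0. Q0=[P1] Q1=[P2,P3,P4] Q2=[]
t=12-14: P1@Q0 runs 2, rem=4, I/O yield, promote→Q0. Q0=[P1] Q1=[P2,P3,P4] Q2=[]
t=14-16: P1@Q0 runs 2, rem=2, I/O yield, promote→Q0. Q0=[P1] Q1=[P2,P3,P4] Q2=[]
t=16-18: P1@Q0 runs 2, rem=0, completes. Q0=[] Q1=[P2,P3,P4] Q2=[]
t=18-22: P2@Q1 runs 4, rem=1, quantum used, demote→Q2. Q0=[] Q1=[P3,P4] Q2=[P2]
t=22-25: P3@Q1 runs 3, rem=0, completes. Q0=[] Q1=[P4] Q2=[P2]
t=25-29: P4@Q1 runs 4, rem=6, quantum used, demote→Q2. Q0=[] Q1=[] Q2=[P2,P4]
t=29-30: P2@Q2 runs 1, rem=0, completes. Q0=[] Q1=[] Q2=[P4]
t=30-36: P4@Q2 runs 6, rem=0, completes. Q0=[] Q1=[] Q2=[]

Answer: P1(0-2) P2(2-4) P3(4-6) P4(6-8) P1(8-10) P1(10-12) P1(12-14) P1(14-16) P1(16-18) P2(18-22) P3(22-25) P4(25-29) P2(29-30) P4(30-36)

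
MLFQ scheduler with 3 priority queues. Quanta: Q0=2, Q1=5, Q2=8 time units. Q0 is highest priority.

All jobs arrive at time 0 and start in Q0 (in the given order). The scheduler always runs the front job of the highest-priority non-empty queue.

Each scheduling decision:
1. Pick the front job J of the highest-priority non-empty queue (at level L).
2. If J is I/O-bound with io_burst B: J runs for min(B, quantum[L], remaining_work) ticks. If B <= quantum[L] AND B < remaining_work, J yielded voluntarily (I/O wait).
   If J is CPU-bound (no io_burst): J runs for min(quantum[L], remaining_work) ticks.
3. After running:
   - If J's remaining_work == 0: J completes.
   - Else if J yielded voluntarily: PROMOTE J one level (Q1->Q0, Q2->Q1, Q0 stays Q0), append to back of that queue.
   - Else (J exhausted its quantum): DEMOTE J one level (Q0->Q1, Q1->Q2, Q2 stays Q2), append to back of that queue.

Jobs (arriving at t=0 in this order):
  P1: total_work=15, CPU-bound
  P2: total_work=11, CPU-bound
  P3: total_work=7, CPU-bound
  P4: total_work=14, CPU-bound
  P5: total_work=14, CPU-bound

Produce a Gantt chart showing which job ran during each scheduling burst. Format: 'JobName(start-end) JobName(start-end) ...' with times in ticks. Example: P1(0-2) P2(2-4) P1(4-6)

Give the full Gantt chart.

t=0-2: P1@Q0 runs 2, rem=13, quantum used, demote→Q1. Q0=[P2,P3,P4,P5] Q1=[P1] Q2=[]
t=2-4: P2@Q0 runs 2, rem=9, quantum used, demote→Q1. Q0=[P3,P4,P5] Q1=[P1,P2] Q2=[]
t=4-6: P3@Q0 runs 2, rem=5, quantum used, demote→Q1. Q0=[P4,P5] Q1=[P1,P2,P3] Q2=[]
t=6-8: P4@Q0 runs 2, rem=12, quantum used, demote→Q1. Q0=[P5] Q1=[P1,P2,P3,P4] Q2=[]
t=8-10: P5@Q0 runs 2, rem=12, quantum used, demote→Q1. Q0=[] Q1=[P1,P2,P3,P4,P5] Q2=[]
t=10-15: P1@Q1 runs 5, rem=8, quantum used, demote→Q2. Q0=[] Q1=[P2,P3,P4,P5] Q2=[P1]
t=15-20: P2@Q1 runs 5, rem=4, quantum used, demote→Q2. Q0=[] Q1=[P3,P4,P5] Q2=[P1,P2]
t=20-25: P3@Q1 runs 5, rem=0, completes. Q0=[] Q1=[P4,P5] Q2=[P1,P2]
t=25-30: P4@Q1 runs 5, rem=7, quantum used, demote→Q2. Q0=[] Q1=[P5] Q2=[P1,P2,P4]
t=30-35: P5@Q1 runs 5, rem=7, quantum used, demote→Q2. Q0=[] Q1=[] Q2=[P1,P2,P4,P5]
t=35-43: P1@Q2 runs 8, rem=0, completes. Q0=[] Q1=[] Q2=[P2,P4,P5]
t=43-47: P2@Q2 runs 4, rem=0, completes. Q0=[] Q1=[] Q2=[P4,P5]
t=47-54: P4@Q2 runs 7, rem=0, completes. Q0=[] Q1=[] Q2=[P5]
t=54-61: P5@Q2 runs 7, rem=0, completes. Q0=[] Q1=[] Q2=[]

Answer: P1(0-2) P2(2-4) P3(4-6) P4(6-8) P5(8-10) P1(10-15) P2(15-20) P3(20-25) P4(25-30) P5(30-35) P1(35-43) P2(43-47) P4(47-54) P5(54-61)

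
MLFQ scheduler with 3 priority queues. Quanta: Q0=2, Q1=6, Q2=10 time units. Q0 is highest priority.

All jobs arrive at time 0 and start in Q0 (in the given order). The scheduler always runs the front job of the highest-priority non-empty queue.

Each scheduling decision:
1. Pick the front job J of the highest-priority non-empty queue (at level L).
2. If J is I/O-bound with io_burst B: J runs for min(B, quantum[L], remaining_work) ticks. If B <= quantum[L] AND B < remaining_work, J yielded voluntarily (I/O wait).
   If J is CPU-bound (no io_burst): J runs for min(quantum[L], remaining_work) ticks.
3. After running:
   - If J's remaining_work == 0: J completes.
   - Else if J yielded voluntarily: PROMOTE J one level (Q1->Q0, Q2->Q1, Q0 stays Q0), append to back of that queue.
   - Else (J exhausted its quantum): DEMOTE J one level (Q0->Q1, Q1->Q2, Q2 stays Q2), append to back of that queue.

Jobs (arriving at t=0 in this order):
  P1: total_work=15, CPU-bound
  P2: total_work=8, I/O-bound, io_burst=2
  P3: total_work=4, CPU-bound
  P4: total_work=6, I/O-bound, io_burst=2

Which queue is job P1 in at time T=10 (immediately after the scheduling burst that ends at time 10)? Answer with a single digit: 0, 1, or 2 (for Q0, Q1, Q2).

Answer: 1

Derivation:
t=0-2: P1@Q0 runs 2, rem=13, quantum used, demote→Q1. Q0=[P2,P3,P4] Q1=[P1] Q2=[]
t=2-4: P2@Q0 runs 2, rem=6, I/O yield, promote→Q0. Q0=[P3,P4,P2] Q1=[P1] Q2=[]
t=4-6: P3@Q0 runs 2, rem=2, quantum used, demote→Q1. Q0=[P4,P2] Q1=[P1,P3] Q2=[]
t=6-8: P4@Q0 runs 2, rem=4, I/O yield, promote→Q0. Q0=[P2,P4] Q1=[P1,P3] Q2=[]
t=8-10: P2@Q0 runs 2, rem=4, I/O yield, promote→Q0. Q0=[P4,P2] Q1=[P1,P3] Q2=[]
t=10-12: P4@Q0 runs 2, rem=2, I/O yield, promote→Q0. Q0=[P2,P4] Q1=[P1,P3] Q2=[]
t=12-14: P2@Q0 runs 2, rem=2, I/O yield, promote→Q0. Q0=[P4,P2] Q1=[P1,P3] Q2=[]
t=14-16: P4@Q0 runs 2, rem=0, completes. Q0=[P2] Q1=[P1,P3] Q2=[]
t=16-18: P2@Q0 runs 2, rem=0, completes. Q0=[] Q1=[P1,P3] Q2=[]
t=18-24: P1@Q1 runs 6, rem=7, quantum used, demote→Q2. Q0=[] Q1=[P3] Q2=[P1]
t=24-26: P3@Q1 runs 2, rem=0, completes. Q0=[] Q1=[] Q2=[P1]
t=26-33: P1@Q2 runs 7, rem=0, completes. Q0=[] Q1=[] Q2=[]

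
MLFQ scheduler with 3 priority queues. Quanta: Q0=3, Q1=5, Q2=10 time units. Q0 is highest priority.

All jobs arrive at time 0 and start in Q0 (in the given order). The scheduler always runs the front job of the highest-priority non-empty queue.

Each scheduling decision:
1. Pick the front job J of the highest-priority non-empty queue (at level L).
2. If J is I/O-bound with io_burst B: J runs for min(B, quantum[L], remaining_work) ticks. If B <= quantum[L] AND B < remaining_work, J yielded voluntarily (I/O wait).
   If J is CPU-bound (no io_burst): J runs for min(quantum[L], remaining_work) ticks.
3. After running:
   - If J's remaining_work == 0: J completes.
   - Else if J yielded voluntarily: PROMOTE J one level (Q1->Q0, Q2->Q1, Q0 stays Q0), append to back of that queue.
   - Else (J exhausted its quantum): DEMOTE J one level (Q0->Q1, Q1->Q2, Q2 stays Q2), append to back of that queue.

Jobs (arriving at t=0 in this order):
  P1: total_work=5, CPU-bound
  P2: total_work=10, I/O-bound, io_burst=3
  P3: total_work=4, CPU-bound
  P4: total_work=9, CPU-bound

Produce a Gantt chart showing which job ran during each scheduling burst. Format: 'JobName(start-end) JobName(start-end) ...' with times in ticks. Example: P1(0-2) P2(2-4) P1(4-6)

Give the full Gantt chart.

t=0-3: P1@Q0 runs 3, rem=2, quantum used, demote→Q1. Q0=[P2,P3,P4] Q1=[P1] Q2=[]
t=3-6: P2@Q0 runs 3, rem=7, I/O yield, promote→Q0. Q0=[P3,P4,P2] Q1=[P1] Q2=[]
t=6-9: P3@Q0 runs 3, rem=1, quantum used, demote→Q1. Q0=[P4,P2] Q1=[P1,P3] Q2=[]
t=9-12: P4@Q0 runs 3, rem=6, quantum used, demote→Q1. Q0=[P2] Q1=[P1,P3,P4] Q2=[]
t=12-15: P2@Q0 runs 3, rem=4, I/O yield, promote→Q0. Q0=[P2] Q1=[P1,P3,P4] Q2=[]
t=15-18: P2@Q0 runs 3, rem=1, I/O yield, promote→Q0. Q0=[P2] Q1=[P1,P3,P4] Q2=[]
t=18-19: P2@Q0 runs 1, rem=0, completes. Q0=[] Q1=[P1,P3,P4] Q2=[]
t=19-21: P1@Q1 runs 2, rem=0, completes. Q0=[] Q1=[P3,P4] Q2=[]
t=21-22: P3@Q1 runs 1, rem=0, completes. Q0=[] Q1=[P4] Q2=[]
t=22-27: P4@Q1 runs 5, rem=1, quantum used, demote→Q2. Q0=[] Q1=[] Q2=[P4]
t=27-28: P4@Q2 runs 1, rem=0, completes. Q0=[] Q1=[] Q2=[]

Answer: P1(0-3) P2(3-6) P3(6-9) P4(9-12) P2(12-15) P2(15-18) P2(18-19) P1(19-21) P3(21-22) P4(22-27) P4(27-28)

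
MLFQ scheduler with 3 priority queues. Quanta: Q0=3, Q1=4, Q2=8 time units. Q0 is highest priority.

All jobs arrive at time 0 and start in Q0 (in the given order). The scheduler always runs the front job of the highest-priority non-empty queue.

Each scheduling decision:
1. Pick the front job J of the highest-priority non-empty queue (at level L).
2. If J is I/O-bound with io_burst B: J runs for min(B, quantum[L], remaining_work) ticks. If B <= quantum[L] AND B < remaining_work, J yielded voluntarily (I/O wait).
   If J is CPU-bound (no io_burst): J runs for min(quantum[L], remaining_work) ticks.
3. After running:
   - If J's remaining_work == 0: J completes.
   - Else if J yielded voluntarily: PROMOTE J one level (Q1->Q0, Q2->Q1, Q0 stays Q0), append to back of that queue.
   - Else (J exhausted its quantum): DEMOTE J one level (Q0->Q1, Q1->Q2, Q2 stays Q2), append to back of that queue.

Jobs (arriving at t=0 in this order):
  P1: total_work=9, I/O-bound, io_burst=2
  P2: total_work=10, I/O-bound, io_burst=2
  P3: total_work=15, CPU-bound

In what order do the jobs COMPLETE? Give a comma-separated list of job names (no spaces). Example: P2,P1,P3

Answer: P1,P2,P3

Derivation:
t=0-2: P1@Q0 runs 2, rem=7, I/O yield, promote→Q0. Q0=[P2,P3,P1] Q1=[] Q2=[]
t=2-4: P2@Q0 runs 2, rem=8, I/O yield, promote→Q0. Q0=[P3,P1,P2] Q1=[] Q2=[]
t=4-7: P3@Q0 runs 3, rem=12, quantum used, demote→Q1. Q0=[P1,P2] Q1=[P3] Q2=[]
t=7-9: P1@Q0 runs 2, rem=5, I/O yield, promote→Q0. Q0=[P2,P1] Q1=[P3] Q2=[]
t=9-11: P2@Q0 runs 2, rem=6, I/O yield, promote→Q0. Q0=[P1,P2] Q1=[P3] Q2=[]
t=11-13: P1@Q0 runs 2, rem=3, I/O yield, promote→Q0. Q0=[P2,P1] Q1=[P3] Q2=[]
t=13-15: P2@Q0 runs 2, rem=4, I/O yield, promote→Q0. Q0=[P1,P2] Q1=[P3] Q2=[]
t=15-17: P1@Q0 runs 2, rem=1, I/O yield, promote→Q0. Q0=[P2,P1] Q1=[P3] Q2=[]
t=17-19: P2@Q0 runs 2, rem=2, I/O yield, promote→Q0. Q0=[P1,P2] Q1=[P3] Q2=[]
t=19-20: P1@Q0 runs 1, rem=0, completes. Q0=[P2] Q1=[P3] Q2=[]
t=20-22: P2@Q0 runs 2, rem=0, completes. Q0=[] Q1=[P3] Q2=[]
t=22-26: P3@Q1 runs 4, rem=8, quantum used, demote→Q2. Q0=[] Q1=[] Q2=[P3]
t=26-34: P3@Q2 runs 8, rem=0, completes. Q0=[] Q1=[] Q2=[]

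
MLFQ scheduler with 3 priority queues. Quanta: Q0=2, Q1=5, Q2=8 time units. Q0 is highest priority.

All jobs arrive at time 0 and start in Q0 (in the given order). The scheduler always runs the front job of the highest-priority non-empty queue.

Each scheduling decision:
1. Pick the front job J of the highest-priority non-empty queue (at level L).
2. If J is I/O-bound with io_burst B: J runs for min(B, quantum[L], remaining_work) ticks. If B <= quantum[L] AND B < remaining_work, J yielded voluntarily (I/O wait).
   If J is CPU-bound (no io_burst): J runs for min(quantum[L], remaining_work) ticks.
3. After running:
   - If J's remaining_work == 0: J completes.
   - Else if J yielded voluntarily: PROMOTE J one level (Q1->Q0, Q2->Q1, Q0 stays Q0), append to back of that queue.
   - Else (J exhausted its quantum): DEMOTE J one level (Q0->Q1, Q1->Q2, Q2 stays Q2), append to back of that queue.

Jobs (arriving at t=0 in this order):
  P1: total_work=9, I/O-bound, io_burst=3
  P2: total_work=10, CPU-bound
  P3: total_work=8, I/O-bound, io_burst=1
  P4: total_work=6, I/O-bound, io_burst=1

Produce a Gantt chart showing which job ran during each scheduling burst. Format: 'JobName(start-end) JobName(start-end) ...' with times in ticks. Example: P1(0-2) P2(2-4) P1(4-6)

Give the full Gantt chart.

Answer: P1(0-2) P2(2-4) P3(4-5) P4(5-6) P3(6-7) P4(7-8) P3(8-9) P4(9-10) P3(10-11) P4(11-12) P3(12-13) P4(13-14) P3(14-15) P4(15-16) P3(16-17) P3(17-18) P1(18-21) P1(21-23) P2(23-28) P1(28-30) P2(30-33)

Derivation:
t=0-2: P1@Q0 runs 2, rem=7, quantum used, demote→Q1. Q0=[P2,P3,P4] Q1=[P1] Q2=[]
t=2-4: P2@Q0 runs 2, rem=8, quantum used, demote→Q1. Q0=[P3,P4] Q1=[P1,P2] Q2=[]
t=4-5: P3@Q0 runs 1, rem=7, I/O yield, promote→Q0. Q0=[P4,P3] Q1=[P1,P2] Q2=[]
t=5-6: P4@Q0 runs 1, rem=5, I/O yield, promote→Q0. Q0=[P3,P4] Q1=[P1,P2] Q2=[]
t=6-7: P3@Q0 runs 1, rem=6, I/O yield, promote→Q0. Q0=[P4,P3] Q1=[P1,P2] Q2=[]
t=7-8: P4@Q0 runs 1, rem=4, I/O yield, promote→Q0. Q0=[P3,P4] Q1=[P1,P2] Q2=[]
t=8-9: P3@Q0 runs 1, rem=5, I/O yield, promote→Q0. Q0=[P4,P3] Q1=[P1,P2] Q2=[]
t=9-10: P4@Q0 runs 1, rem=3, I/O yield, promote→Q0. Q0=[P3,P4] Q1=[P1,P2] Q2=[]
t=10-11: P3@Q0 runs 1, rem=4, I/O yield, promote→Q0. Q0=[P4,P3] Q1=[P1,P2] Q2=[]
t=11-12: P4@Q0 runs 1, rem=2, I/O yield, promote→Q0. Q0=[P3,P4] Q1=[P1,P2] Q2=[]
t=12-13: P3@Q0 runs 1, rem=3, I/O yield, promote→Q0. Q0=[P4,P3] Q1=[P1,P2] Q2=[]
t=13-14: P4@Q0 runs 1, rem=1, I/O yield, promote→Q0. Q0=[P3,P4] Q1=[P1,P2] Q2=[]
t=14-15: P3@Q0 runs 1, rem=2, I/O yield, promote→Q0. Q0=[P4,P3] Q1=[P1,P2] Q2=[]
t=15-16: P4@Q0 runs 1, rem=0, completes. Q0=[P3] Q1=[P1,P2] Q2=[]
t=16-17: P3@Q0 runs 1, rem=1, I/O yield, promote→Q0. Q0=[P3] Q1=[P1,P2] Q2=[]
t=17-18: P3@Q0 runs 1, rem=0, completes. Q0=[] Q1=[P1,P2] Q2=[]
t=18-21: P1@Q1 runs 3, rem=4, I/O yield, promote→Q0. Q0=[P1] Q1=[P2] Q2=[]
t=21-23: P1@Q0 runs 2, rem=2, quantum used, demote→Q1. Q0=[] Q1=[P2,P1] Q2=[]
t=23-28: P2@Q1 runs 5, rem=3, quantum used, demote→Q2. Q0=[] Q1=[P1] Q2=[P2]
t=28-30: P1@Q1 runs 2, rem=0, completes. Q0=[] Q1=[] Q2=[P2]
t=30-33: P2@Q2 runs 3, rem=0, completes. Q0=[] Q1=[] Q2=[]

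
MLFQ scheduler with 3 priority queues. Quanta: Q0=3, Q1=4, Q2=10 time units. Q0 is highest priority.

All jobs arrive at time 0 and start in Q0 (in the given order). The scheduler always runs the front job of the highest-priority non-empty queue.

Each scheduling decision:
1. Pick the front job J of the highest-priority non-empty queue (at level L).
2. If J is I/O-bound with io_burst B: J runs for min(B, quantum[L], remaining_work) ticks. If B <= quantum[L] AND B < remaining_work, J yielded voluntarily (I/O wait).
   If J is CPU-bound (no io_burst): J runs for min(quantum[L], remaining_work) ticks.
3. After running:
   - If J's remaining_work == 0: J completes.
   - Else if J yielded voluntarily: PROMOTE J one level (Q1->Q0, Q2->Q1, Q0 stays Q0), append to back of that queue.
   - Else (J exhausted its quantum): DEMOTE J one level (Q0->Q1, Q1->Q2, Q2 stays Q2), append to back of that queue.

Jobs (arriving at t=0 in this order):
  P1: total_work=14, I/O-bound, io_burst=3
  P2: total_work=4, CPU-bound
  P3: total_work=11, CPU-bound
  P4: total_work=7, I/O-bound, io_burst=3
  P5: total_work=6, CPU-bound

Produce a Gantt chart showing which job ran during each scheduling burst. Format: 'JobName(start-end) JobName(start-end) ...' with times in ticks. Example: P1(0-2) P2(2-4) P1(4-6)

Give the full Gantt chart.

t=0-3: P1@Q0 runs 3, rem=11, I/O yield, promote→Q0. Q0=[P2,P3,P4,P5,P1] Q1=[] Q2=[]
t=3-6: P2@Q0 runs 3, rem=1, quantum used, demote→Q1. Q0=[P3,P4,P5,P1] Q1=[P2] Q2=[]
t=6-9: P3@Q0 runs 3, rem=8, quantum used, demote→Q1. Q0=[P4,P5,P1] Q1=[P2,P3] Q2=[]
t=9-12: P4@Q0 runs 3, rem=4, I/O yield, promote→Q0. Q0=[P5,P1,P4] Q1=[P2,P3] Q2=[]
t=12-15: P5@Q0 runs 3, rem=3, quantum used, demote→Q1. Q0=[P1,P4] Q1=[P2,P3,P5] Q2=[]
t=15-18: P1@Q0 runs 3, rem=8, I/O yield, promote→Q0. Q0=[P4,P1] Q1=[P2,P3,P5] Q2=[]
t=18-21: P4@Q0 runs 3, rem=1, I/O yield, promote→Q0. Q0=[P1,P4] Q1=[P2,P3,P5] Q2=[]
t=21-24: P1@Q0 runs 3, rem=5, I/O yield, promote→Q0. Q0=[P4,P1] Q1=[P2,P3,P5] Q2=[]
t=24-25: P4@Q0 runs 1, rem=0, completes. Q0=[P1] Q1=[P2,P3,P5] Q2=[]
t=25-28: P1@Q0 runs 3, rem=2, I/O yield, promote→Q0. Q0=[P1] Q1=[P2,P3,P5] Q2=[]
t=28-30: P1@Q0 runs 2, rem=0, completes. Q0=[] Q1=[P2,P3,P5] Q2=[]
t=30-31: P2@Q1 runs 1, rem=0, completes. Q0=[] Q1=[P3,P5] Q2=[]
t=31-35: P3@Q1 runs 4, rem=4, quantum used, demote→Q2. Q0=[] Q1=[P5] Q2=[P3]
t=35-38: P5@Q1 runs 3, rem=0, completes. Q0=[] Q1=[] Q2=[P3]
t=38-42: P3@Q2 runs 4, rem=0, completes. Q0=[] Q1=[] Q2=[]

Answer: P1(0-3) P2(3-6) P3(6-9) P4(9-12) P5(12-15) P1(15-18) P4(18-21) P1(21-24) P4(24-25) P1(25-28) P1(28-30) P2(30-31) P3(31-35) P5(35-38) P3(38-42)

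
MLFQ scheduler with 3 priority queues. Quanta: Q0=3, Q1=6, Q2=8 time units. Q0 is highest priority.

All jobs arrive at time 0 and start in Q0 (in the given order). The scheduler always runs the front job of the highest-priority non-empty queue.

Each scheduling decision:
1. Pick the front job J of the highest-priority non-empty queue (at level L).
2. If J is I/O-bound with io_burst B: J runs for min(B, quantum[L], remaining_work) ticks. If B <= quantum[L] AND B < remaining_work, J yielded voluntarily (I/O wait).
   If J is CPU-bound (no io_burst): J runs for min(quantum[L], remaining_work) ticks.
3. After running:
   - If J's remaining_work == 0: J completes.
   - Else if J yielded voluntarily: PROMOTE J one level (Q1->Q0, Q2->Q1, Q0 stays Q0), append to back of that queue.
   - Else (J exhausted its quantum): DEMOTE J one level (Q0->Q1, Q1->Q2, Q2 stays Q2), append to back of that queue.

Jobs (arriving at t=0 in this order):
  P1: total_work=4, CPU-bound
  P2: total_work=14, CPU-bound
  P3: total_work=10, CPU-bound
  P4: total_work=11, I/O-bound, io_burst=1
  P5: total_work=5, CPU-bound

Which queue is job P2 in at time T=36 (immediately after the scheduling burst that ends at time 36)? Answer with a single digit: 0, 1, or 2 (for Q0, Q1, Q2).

Answer: 2

Derivation:
t=0-3: P1@Q0 runs 3, rem=1, quantum used, demote→Q1. Q0=[P2,P3,P4,P5] Q1=[P1] Q2=[]
t=3-6: P2@Q0 runs 3, rem=11, quantum used, demote→Q1. Q0=[P3,P4,P5] Q1=[P1,P2] Q2=[]
t=6-9: P3@Q0 runs 3, rem=7, quantum used, demote→Q1. Q0=[P4,P5] Q1=[P1,P2,P3] Q2=[]
t=9-10: P4@Q0 runs 1, rem=10, I/O yield, promote→Q0. Q0=[P5,P4] Q1=[P1,P2,P3] Q2=[]
t=10-13: P5@Q0 runs 3, rem=2, quantum used, demote→Q1. Q0=[P4] Q1=[P1,P2,P3,P5] Q2=[]
t=13-14: P4@Q0 runs 1, rem=9, I/O yield, promote→Q0. Q0=[P4] Q1=[P1,P2,P3,P5] Q2=[]
t=14-15: P4@Q0 runs 1, rem=8, I/O yield, promote→Q0. Q0=[P4] Q1=[P1,P2,P3,P5] Q2=[]
t=15-16: P4@Q0 runs 1, rem=7, I/O yield, promote→Q0. Q0=[P4] Q1=[P1,P2,P3,P5] Q2=[]
t=16-17: P4@Q0 runs 1, rem=6, I/O yield, promote→Q0. Q0=[P4] Q1=[P1,P2,P3,P5] Q2=[]
t=17-18: P4@Q0 runs 1, rem=5, I/O yield, promote→Q0. Q0=[P4] Q1=[P1,P2,P3,P5] Q2=[]
t=18-19: P4@Q0 runs 1, rem=4, I/O yield, promote→Q0. Q0=[P4] Q1=[P1,P2,P3,P5] Q2=[]
t=19-20: P4@Q0 runs 1, rem=3, I/O yield, promote→Q0. Q0=[P4] Q1=[P1,P2,P3,P5] Q2=[]
t=20-21: P4@Q0 runs 1, rem=2, I/O yield, promote→Q0. Q0=[P4] Q1=[P1,P2,P3,P5] Q2=[]
t=21-22: P4@Q0 runs 1, rem=1, I/O yield, promote→Q0. Q0=[P4] Q1=[P1,P2,P3,P5] Q2=[]
t=22-23: P4@Q0 runs 1, rem=0, completes. Q0=[] Q1=[P1,P2,P3,P5] Q2=[]
t=23-24: P1@Q1 runs 1, rem=0, completes. Q0=[] Q1=[P2,P3,P5] Q2=[]
t=24-30: P2@Q1 runs 6, rem=5, quantum used, demote→Q2. Q0=[] Q1=[P3,P5] Q2=[P2]
t=30-36: P3@Q1 runs 6, rem=1, quantum used, demote→Q2. Q0=[] Q1=[P5] Q2=[P2,P3]
t=36-38: P5@Q1 runs 2, rem=0, completes. Q0=[] Q1=[] Q2=[P2,P3]
t=38-43: P2@Q2 runs 5, rem=0, completes. Q0=[] Q1=[] Q2=[P3]
t=43-44: P3@Q2 runs 1, rem=0, completes. Q0=[] Q1=[] Q2=[]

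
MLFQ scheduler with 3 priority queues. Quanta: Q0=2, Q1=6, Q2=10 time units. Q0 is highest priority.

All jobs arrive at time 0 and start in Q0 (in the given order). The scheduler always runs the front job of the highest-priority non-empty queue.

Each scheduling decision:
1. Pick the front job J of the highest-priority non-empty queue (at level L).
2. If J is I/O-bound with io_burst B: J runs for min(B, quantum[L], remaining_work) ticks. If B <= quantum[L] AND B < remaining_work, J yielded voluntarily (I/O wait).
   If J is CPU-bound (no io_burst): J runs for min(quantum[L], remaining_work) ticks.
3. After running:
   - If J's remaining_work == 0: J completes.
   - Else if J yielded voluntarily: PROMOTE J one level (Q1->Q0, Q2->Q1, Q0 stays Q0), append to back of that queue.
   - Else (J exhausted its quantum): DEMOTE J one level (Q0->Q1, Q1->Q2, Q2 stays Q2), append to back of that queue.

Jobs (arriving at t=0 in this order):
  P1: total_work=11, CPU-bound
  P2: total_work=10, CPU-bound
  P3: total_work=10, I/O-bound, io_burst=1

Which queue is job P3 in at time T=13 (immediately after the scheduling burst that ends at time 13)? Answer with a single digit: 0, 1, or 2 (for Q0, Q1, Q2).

t=0-2: P1@Q0 runs 2, rem=9, quantum used, demote→Q1. Q0=[P2,P3] Q1=[P1] Q2=[]
t=2-4: P2@Q0 runs 2, rem=8, quantum used, demote→Q1. Q0=[P3] Q1=[P1,P2] Q2=[]
t=4-5: P3@Q0 runs 1, rem=9, I/O yield, promote→Q0. Q0=[P3] Q1=[P1,P2] Q2=[]
t=5-6: P3@Q0 runs 1, rem=8, I/O yield, promote→Q0. Q0=[P3] Q1=[P1,P2] Q2=[]
t=6-7: P3@Q0 runs 1, rem=7, I/O yield, promote→Q0. Q0=[P3] Q1=[P1,P2] Q2=[]
t=7-8: P3@Q0 runs 1, rem=6, I/O yield, promote→Q0. Q0=[P3] Q1=[P1,P2] Q2=[]
t=8-9: P3@Q0 runs 1, rem=5, I/O yield, promote→Q0. Q0=[P3] Q1=[P1,P2] Q2=[]
t=9-10: P3@Q0 runs 1, rem=4, I/O yield, promote→Q0. Q0=[P3] Q1=[P1,P2] Q2=[]
t=10-11: P3@Q0 runs 1, rem=3, I/O yield, promote→Q0. Q0=[P3] Q1=[P1,P2] Q2=[]
t=11-12: P3@Q0 runs 1, rem=2, I/O yield, promote→Q0. Q0=[P3] Q1=[P1,P2] Q2=[]
t=12-13: P3@Q0 runs 1, rem=1, I/O yield, promote→Q0. Q0=[P3] Q1=[P1,P2] Q2=[]
t=13-14: P3@Q0 runs 1, rem=0, completes. Q0=[] Q1=[P1,P2] Q2=[]
t=14-20: P1@Q1 runs 6, rem=3, quantum used, demote→Q2. Q0=[] Q1=[P2] Q2=[P1]
t=20-26: P2@Q1 runs 6, rem=2, quantum used, demote→Q2. Q0=[] Q1=[] Q2=[P1,P2]
t=26-29: P1@Q2 runs 3, rem=0, completes. Q0=[] Q1=[] Q2=[P2]
t=29-31: P2@Q2 runs 2, rem=0, completes. Q0=[] Q1=[] Q2=[]

Answer: 0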